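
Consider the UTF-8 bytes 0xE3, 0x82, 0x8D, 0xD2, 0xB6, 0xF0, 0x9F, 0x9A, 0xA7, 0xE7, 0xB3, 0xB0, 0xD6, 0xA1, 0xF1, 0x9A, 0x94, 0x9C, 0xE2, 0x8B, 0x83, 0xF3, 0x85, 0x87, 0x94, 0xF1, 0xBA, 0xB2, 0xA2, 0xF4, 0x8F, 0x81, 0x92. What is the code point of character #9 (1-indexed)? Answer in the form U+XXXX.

U+7ACA2

Offset 0: leading byte 0xE3 = 11100011 → 3-byte char #1 = E3 82 8D.
Offset 3: leading byte 0xD2 = 11010010 → 2-byte char #2 = D2 B6.
Offset 5: leading byte 0xF0 = 11110000 → 4-byte char #3 = F0 9F 9A A7.
Offset 9: leading byte 0xE7 = 11100111 → 3-byte char #4 = E7 B3 B0.
Offset 12: leading byte 0xD6 = 11010110 → 2-byte char #5 = D6 A1.
Offset 14: leading byte 0xF1 = 11110001 → 4-byte char #6 = F1 9A 94 9C.
Offset 18: leading byte 0xE2 = 11100010 → 3-byte char #7 = E2 8B 83.
Offset 21: leading byte 0xF3 = 11110011 → 4-byte char #8 = F3 85 87 94.
Offset 25: leading byte 0xF1 = 11110001 → 4-byte char #9 = F1 BA B2 A2.
Leading byte 0xF1 = 11110001 matches 11110xxx → 4-byte sequence.
Byte 1: 0xF1 = 11110001, payload 001 (3 bits).
Byte 2: 0xBA = 10111010 (10xxxxxx ✓), payload 111010.
Byte 3: 0xB2 = 10110010 (10xxxxxx ✓), payload 110010.
Byte 4: 0xA2 = 10100010 (10xxxxxx ✓), payload 100010.
Concatenate: 001111010110010100010 = 0x7ACA2 (21 bits → U+7ACA2).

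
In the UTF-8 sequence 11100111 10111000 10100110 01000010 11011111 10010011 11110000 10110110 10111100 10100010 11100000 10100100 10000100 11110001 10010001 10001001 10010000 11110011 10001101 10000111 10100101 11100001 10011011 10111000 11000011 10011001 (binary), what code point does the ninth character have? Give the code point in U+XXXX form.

U+00D9

Offset 0: leading byte 0xE7 = 11100111 → 3-byte char #1 = E7 B8 A6.
Offset 3: leading byte 0x42 = 01000010 → 1-byte char #2 = 42.
Offset 4: leading byte 0xDF = 11011111 → 2-byte char #3 = DF 93.
Offset 6: leading byte 0xF0 = 11110000 → 4-byte char #4 = F0 B6 BC A2.
Offset 10: leading byte 0xE0 = 11100000 → 3-byte char #5 = E0 A4 84.
Offset 13: leading byte 0xF1 = 11110001 → 4-byte char #6 = F1 91 89 90.
Offset 17: leading byte 0xF3 = 11110011 → 4-byte char #7 = F3 8D 87 A5.
Offset 21: leading byte 0xE1 = 11100001 → 3-byte char #8 = E1 9B B8.
Offset 24: leading byte 0xC3 = 11000011 → 2-byte char #9 = C3 99.
Leading byte 0xC3 = 11000011 matches 110xxxxx → 2-byte sequence.
Byte 1: 0xC3 = 11000011, payload 00011 (5 bits).
Byte 2: 0x99 = 10011001 (10xxxxxx ✓), payload 011001.
Concatenate: 00011011001 = 0xD9 (11 bits → U+00D9).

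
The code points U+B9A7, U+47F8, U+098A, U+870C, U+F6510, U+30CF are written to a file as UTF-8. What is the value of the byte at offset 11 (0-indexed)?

U+B9A7 → 3-byte form EB A6 A7 at offsets 0–2.
U+47F8 → 3-byte form E4 9F B8 at offsets 3–5.
U+098A → 3-byte form E0 A6 8A at offsets 6–8.
U+870C → 3-byte form E8 9C 8C at offsets 9–11.
Offset 11 falls in char 4's range; it's byte 3 of E8 9C 8C = 0x8C.

0x8C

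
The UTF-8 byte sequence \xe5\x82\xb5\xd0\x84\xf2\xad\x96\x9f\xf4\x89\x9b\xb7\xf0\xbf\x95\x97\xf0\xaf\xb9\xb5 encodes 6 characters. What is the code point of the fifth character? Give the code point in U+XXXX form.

U+3F557

Offset 0: leading byte 0xE5 = 11100101 → 3-byte char #1 = E5 82 B5.
Offset 3: leading byte 0xD0 = 11010000 → 2-byte char #2 = D0 84.
Offset 5: leading byte 0xF2 = 11110010 → 4-byte char #3 = F2 AD 96 9F.
Offset 9: leading byte 0xF4 = 11110100 → 4-byte char #4 = F4 89 9B B7.
Offset 13: leading byte 0xF0 = 11110000 → 4-byte char #5 = F0 BF 95 97.
Leading byte 0xF0 = 11110000 matches 11110xxx → 4-byte sequence.
Byte 1: 0xF0 = 11110000, payload 000 (3 bits).
Byte 2: 0xBF = 10111111 (10xxxxxx ✓), payload 111111.
Byte 3: 0x95 = 10010101 (10xxxxxx ✓), payload 010101.
Byte 4: 0x97 = 10010111 (10xxxxxx ✓), payload 010111.
Concatenate: 000111111010101010111 = 0x3F557 (21 bits → U+3F557).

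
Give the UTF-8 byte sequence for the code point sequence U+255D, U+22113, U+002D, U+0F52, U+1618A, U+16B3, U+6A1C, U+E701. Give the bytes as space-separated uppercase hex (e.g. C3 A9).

E2 95 9D F0 A2 84 93 2D E0 BD 92 F0 96 86 8A E1 9A B3 E6 A8 9C EE 9C 81

U+255D: 3-byte form → E2 95 9D.
U+22113: 4-byte form → F0 A2 84 93.
U+002D: 1-byte form → 2D.
U+0F52: 3-byte form → E0 BD 92.
U+1618A: 4-byte form → F0 96 86 8A.
U+16B3: 3-byte form → E1 9A B3.
U+6A1C: 3-byte form → E6 A8 9C.
U+E701: 3-byte form → EE 9C 81.
Concatenated (24 bytes): E2 95 9D F0 A2 84 93 2D E0 BD 92 F0 96 86 8A E1 9A B3 E6 A8 9C EE 9C 81.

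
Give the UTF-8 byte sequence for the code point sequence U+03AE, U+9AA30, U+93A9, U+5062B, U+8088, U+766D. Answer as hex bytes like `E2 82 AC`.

U+03AE: 2-byte form → CE AE.
U+9AA30: 4-byte form → F2 9A A8 B0.
U+93A9: 3-byte form → E9 8E A9.
U+5062B: 4-byte form → F1 90 98 AB.
U+8088: 3-byte form → E8 82 88.
U+766D: 3-byte form → E7 99 AD.
Concatenated (19 bytes): CE AE F2 9A A8 B0 E9 8E A9 F1 90 98 AB E8 82 88 E7 99 AD.

CE AE F2 9A A8 B0 E9 8E A9 F1 90 98 AB E8 82 88 E7 99 AD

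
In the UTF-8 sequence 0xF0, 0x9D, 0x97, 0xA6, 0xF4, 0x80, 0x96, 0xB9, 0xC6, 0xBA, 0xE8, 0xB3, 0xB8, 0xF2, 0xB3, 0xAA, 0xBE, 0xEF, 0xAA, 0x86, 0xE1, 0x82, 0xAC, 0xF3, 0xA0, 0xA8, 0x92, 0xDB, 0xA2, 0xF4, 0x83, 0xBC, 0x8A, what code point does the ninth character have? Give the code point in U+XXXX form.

Offset 0: leading byte 0xF0 = 11110000 → 4-byte char #1 = F0 9D 97 A6.
Offset 4: leading byte 0xF4 = 11110100 → 4-byte char #2 = F4 80 96 B9.
Offset 8: leading byte 0xC6 = 11000110 → 2-byte char #3 = C6 BA.
Offset 10: leading byte 0xE8 = 11101000 → 3-byte char #4 = E8 B3 B8.
Offset 13: leading byte 0xF2 = 11110010 → 4-byte char #5 = F2 B3 AA BE.
Offset 17: leading byte 0xEF = 11101111 → 3-byte char #6 = EF AA 86.
Offset 20: leading byte 0xE1 = 11100001 → 3-byte char #7 = E1 82 AC.
Offset 23: leading byte 0xF3 = 11110011 → 4-byte char #8 = F3 A0 A8 92.
Offset 27: leading byte 0xDB = 11011011 → 2-byte char #9 = DB A2.
Leading byte 0xDB = 11011011 matches 110xxxxx → 2-byte sequence.
Byte 1: 0xDB = 11011011, payload 11011 (5 bits).
Byte 2: 0xA2 = 10100010 (10xxxxxx ✓), payload 100010.
Concatenate: 11011100010 = 0x6E2 (11 bits → U+06E2).

U+06E2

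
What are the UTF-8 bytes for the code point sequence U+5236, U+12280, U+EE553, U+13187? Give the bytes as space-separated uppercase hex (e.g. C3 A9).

E5 88 B6 F0 92 8A 80 F3 AE 95 93 F0 93 86 87

U+5236: 3-byte form → E5 88 B6.
U+12280: 4-byte form → F0 92 8A 80.
U+EE553: 4-byte form → F3 AE 95 93.
U+13187: 4-byte form → F0 93 86 87.
Concatenated (15 bytes): E5 88 B6 F0 92 8A 80 F3 AE 95 93 F0 93 86 87.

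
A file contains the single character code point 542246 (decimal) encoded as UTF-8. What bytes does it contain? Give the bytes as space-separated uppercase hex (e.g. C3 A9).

F2 84 98 A6

U+84626 = 0x84626 = 542246 decimal. In range U+10000–U+10FFFF → 4-byte form: 11110xxx 10xxxxxx 10xxxxxx 10xxxxxx.
Binary (21 bits): 010000100011000100110.
Split 3+6+6+6: 010 | 000100 | 011000 | 100110.
Byte 1: 11110010 = 0xF2.
Byte 2: 10000100 = 0x84.
Byte 3: 10011000 = 0x98.
Byte 4: 10100110 = 0xA6.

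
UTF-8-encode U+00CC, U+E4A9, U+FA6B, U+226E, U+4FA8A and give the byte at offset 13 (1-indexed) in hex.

1-indexed offset 13 is 0-indexed offset 12.
U+00CC → 2-byte form C3 8C at offsets 0–1.
U+E4A9 → 3-byte form EE 92 A9 at offsets 2–4.
U+FA6B → 3-byte form EF A9 AB at offsets 5–7.
U+226E → 3-byte form E2 89 AE at offsets 8–10.
U+4FA8A → 4-byte form F1 8F AA 8A at offsets 11–14.
Offset 12 falls in char 5's range; it's byte 2 of F1 8F AA 8A = 0x8F.

0x8F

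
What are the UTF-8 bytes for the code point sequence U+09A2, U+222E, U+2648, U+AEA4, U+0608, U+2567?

U+09A2: 3-byte form → E0 A6 A2.
U+222E: 3-byte form → E2 88 AE.
U+2648: 3-byte form → E2 99 88.
U+AEA4: 3-byte form → EA BA A4.
U+0608: 2-byte form → D8 88.
U+2567: 3-byte form → E2 95 A7.
Concatenated (17 bytes): E0 A6 A2 E2 88 AE E2 99 88 EA BA A4 D8 88 E2 95 A7.

E0 A6 A2 E2 88 AE E2 99 88 EA BA A4 D8 88 E2 95 A7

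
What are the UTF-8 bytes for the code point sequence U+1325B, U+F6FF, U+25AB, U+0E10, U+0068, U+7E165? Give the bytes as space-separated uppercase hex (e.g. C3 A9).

U+1325B: 4-byte form → F0 93 89 9B.
U+F6FF: 3-byte form → EF 9B BF.
U+25AB: 3-byte form → E2 96 AB.
U+0E10: 3-byte form → E0 B8 90.
U+0068: 1-byte form → 68.
U+7E165: 4-byte form → F1 BE 85 A5.
Concatenated (18 bytes): F0 93 89 9B EF 9B BF E2 96 AB E0 B8 90 68 F1 BE 85 A5.

F0 93 89 9B EF 9B BF E2 96 AB E0 B8 90 68 F1 BE 85 A5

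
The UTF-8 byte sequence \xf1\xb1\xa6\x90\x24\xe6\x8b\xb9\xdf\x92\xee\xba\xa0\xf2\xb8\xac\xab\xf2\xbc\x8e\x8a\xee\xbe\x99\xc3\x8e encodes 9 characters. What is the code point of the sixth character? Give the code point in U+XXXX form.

Offset 0: leading byte 0xF1 = 11110001 → 4-byte char #1 = F1 B1 A6 90.
Offset 4: leading byte 0x24 = 00100100 → 1-byte char #2 = 24.
Offset 5: leading byte 0xE6 = 11100110 → 3-byte char #3 = E6 8B B9.
Offset 8: leading byte 0xDF = 11011111 → 2-byte char #4 = DF 92.
Offset 10: leading byte 0xEE = 11101110 → 3-byte char #5 = EE BA A0.
Offset 13: leading byte 0xF2 = 11110010 → 4-byte char #6 = F2 B8 AC AB.
Leading byte 0xF2 = 11110010 matches 11110xxx → 4-byte sequence.
Byte 1: 0xF2 = 11110010, payload 010 (3 bits).
Byte 2: 0xB8 = 10111000 (10xxxxxx ✓), payload 111000.
Byte 3: 0xAC = 10101100 (10xxxxxx ✓), payload 101100.
Byte 4: 0xAB = 10101011 (10xxxxxx ✓), payload 101011.
Concatenate: 010111000101100101011 = 0xB8B2B (21 bits → U+B8B2B).

U+B8B2B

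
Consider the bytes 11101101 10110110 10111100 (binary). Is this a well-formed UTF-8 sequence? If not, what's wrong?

invalid (encodes a surrogate (U+D800–U+DFFF))

Structurally a 3-byte sequence; payload = 0xDDBC.
But 0xDDBC is in U+D800–U+DFFF, the surrogate range. Surrogates are not Unicode scalar values and are forbidden in UTF-8.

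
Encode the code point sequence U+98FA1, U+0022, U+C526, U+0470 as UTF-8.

F2 98 BE A1 22 EC 94 A6 D1 B0

U+98FA1: 4-byte form → F2 98 BE A1.
U+0022: 1-byte form → 22.
U+C526: 3-byte form → EC 94 A6.
U+0470: 2-byte form → D1 B0.
Concatenated (10 bytes): F2 98 BE A1 22 EC 94 A6 D1 B0.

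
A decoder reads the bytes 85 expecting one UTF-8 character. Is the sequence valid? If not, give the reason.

invalid (continuation byte with no leading byte)

Byte 0x85 = 10000101 has the form 10xxxxxx — a continuation byte — but there is no preceding leading byte.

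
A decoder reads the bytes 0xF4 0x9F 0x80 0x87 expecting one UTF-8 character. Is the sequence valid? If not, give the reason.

Leading byte 0xF4 = 11110100 → 4-byte form.
Payload = 0x11F007, which exceeds U+10FFFF, the maximum Unicode code point. (Leading bytes F5–FF, or F4 followed by ≥ 0x90, are invalid.)

invalid (encodes a value above U+10FFFF)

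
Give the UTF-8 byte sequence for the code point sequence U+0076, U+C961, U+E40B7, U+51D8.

U+0076: 1-byte form → 76.
U+C961: 3-byte form → EC A5 A1.
U+E40B7: 4-byte form → F3 A4 82 B7.
U+51D8: 3-byte form → E5 87 98.
Concatenated (11 bytes): 76 EC A5 A1 F3 A4 82 B7 E5 87 98.

76 EC A5 A1 F3 A4 82 B7 E5 87 98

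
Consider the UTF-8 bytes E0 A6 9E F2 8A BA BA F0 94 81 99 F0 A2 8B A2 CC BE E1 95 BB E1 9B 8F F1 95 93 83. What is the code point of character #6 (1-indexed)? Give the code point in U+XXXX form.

U+157B

Offset 0: leading byte 0xE0 = 11100000 → 3-byte char #1 = E0 A6 9E.
Offset 3: leading byte 0xF2 = 11110010 → 4-byte char #2 = F2 8A BA BA.
Offset 7: leading byte 0xF0 = 11110000 → 4-byte char #3 = F0 94 81 99.
Offset 11: leading byte 0xF0 = 11110000 → 4-byte char #4 = F0 A2 8B A2.
Offset 15: leading byte 0xCC = 11001100 → 2-byte char #5 = CC BE.
Offset 17: leading byte 0xE1 = 11100001 → 3-byte char #6 = E1 95 BB.
Leading byte 0xE1 = 11100001 matches 1110xxxx → 3-byte sequence.
Byte 1: 0xE1 = 11100001, payload 0001 (4 bits).
Byte 2: 0x95 = 10010101 (10xxxxxx ✓), payload 010101.
Byte 3: 0xBB = 10111011 (10xxxxxx ✓), payload 111011.
Concatenate: 0001010101111011 = 0x157B (16 bits → U+157B).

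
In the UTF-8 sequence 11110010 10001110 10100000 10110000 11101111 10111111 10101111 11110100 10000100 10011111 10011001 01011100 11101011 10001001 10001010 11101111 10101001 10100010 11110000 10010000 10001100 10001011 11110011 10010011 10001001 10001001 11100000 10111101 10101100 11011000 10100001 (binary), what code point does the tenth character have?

Offset 0: leading byte 0xF2 = 11110010 → 4-byte char #1 = F2 8E A0 B0.
Offset 4: leading byte 0xEF = 11101111 → 3-byte char #2 = EF BF AF.
Offset 7: leading byte 0xF4 = 11110100 → 4-byte char #3 = F4 84 9F 99.
Offset 11: leading byte 0x5C = 01011100 → 1-byte char #4 = 5C.
Offset 12: leading byte 0xEB = 11101011 → 3-byte char #5 = EB 89 8A.
Offset 15: leading byte 0xEF = 11101111 → 3-byte char #6 = EF A9 A2.
Offset 18: leading byte 0xF0 = 11110000 → 4-byte char #7 = F0 90 8C 8B.
Offset 22: leading byte 0xF3 = 11110011 → 4-byte char #8 = F3 93 89 89.
Offset 26: leading byte 0xE0 = 11100000 → 3-byte char #9 = E0 BD AC.
Offset 29: leading byte 0xD8 = 11011000 → 2-byte char #10 = D8 A1.
Leading byte 0xD8 = 11011000 matches 110xxxxx → 2-byte sequence.
Byte 1: 0xD8 = 11011000, payload 11000 (5 bits).
Byte 2: 0xA1 = 10100001 (10xxxxxx ✓), payload 100001.
Concatenate: 11000100001 = 0x621 (11 bits → U+0621).

U+0621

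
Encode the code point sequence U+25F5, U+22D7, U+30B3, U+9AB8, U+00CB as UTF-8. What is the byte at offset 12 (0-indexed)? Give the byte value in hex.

U+25F5 → 3-byte form E2 97 B5 at offsets 0–2.
U+22D7 → 3-byte form E2 8B 97 at offsets 3–5.
U+30B3 → 3-byte form E3 82 B3 at offsets 6–8.
U+9AB8 → 3-byte form E9 AA B8 at offsets 9–11.
U+00CB → 2-byte form C3 8B at offsets 12–13.
Offset 12 falls in char 5's range; it's byte 1 of C3 8B = 0xC3.

0xC3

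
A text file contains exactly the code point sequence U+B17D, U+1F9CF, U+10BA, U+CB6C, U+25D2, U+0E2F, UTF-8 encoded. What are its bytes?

EB 85 BD F0 9F A7 8F E1 82 BA EC AD AC E2 97 92 E0 B8 AF

U+B17D: 3-byte form → EB 85 BD.
U+1F9CF: 4-byte form → F0 9F A7 8F.
U+10BA: 3-byte form → E1 82 BA.
U+CB6C: 3-byte form → EC AD AC.
U+25D2: 3-byte form → E2 97 92.
U+0E2F: 3-byte form → E0 B8 AF.
Concatenated (19 bytes): EB 85 BD F0 9F A7 8F E1 82 BA EC AD AC E2 97 92 E0 B8 AF.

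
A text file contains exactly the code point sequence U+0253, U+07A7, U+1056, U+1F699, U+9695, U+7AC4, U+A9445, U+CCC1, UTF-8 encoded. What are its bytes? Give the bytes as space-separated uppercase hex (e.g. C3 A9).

U+0253: 2-byte form → C9 93.
U+07A7: 2-byte form → DE A7.
U+1056: 3-byte form → E1 81 96.
U+1F699: 4-byte form → F0 9F 9A 99.
U+9695: 3-byte form → E9 9A 95.
U+7AC4: 3-byte form → E7 AB 84.
U+A9445: 4-byte form → F2 A9 91 85.
U+CCC1: 3-byte form → EC B3 81.
Concatenated (24 bytes): C9 93 DE A7 E1 81 96 F0 9F 9A 99 E9 9A 95 E7 AB 84 F2 A9 91 85 EC B3 81.

C9 93 DE A7 E1 81 96 F0 9F 9A 99 E9 9A 95 E7 AB 84 F2 A9 91 85 EC B3 81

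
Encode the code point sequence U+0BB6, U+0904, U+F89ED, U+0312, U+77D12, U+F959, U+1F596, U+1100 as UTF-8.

U+0BB6: 3-byte form → E0 AE B6.
U+0904: 3-byte form → E0 A4 84.
U+F89ED: 4-byte form → F3 B8 A7 AD.
U+0312: 2-byte form → CC 92.
U+77D12: 4-byte form → F1 B7 B4 92.
U+F959: 3-byte form → EF A5 99.
U+1F596: 4-byte form → F0 9F 96 96.
U+1100: 3-byte form → E1 84 80.
Concatenated (26 bytes): E0 AE B6 E0 A4 84 F3 B8 A7 AD CC 92 F1 B7 B4 92 EF A5 99 F0 9F 96 96 E1 84 80.

E0 AE B6 E0 A4 84 F3 B8 A7 AD CC 92 F1 B7 B4 92 EF A5 99 F0 9F 96 96 E1 84 80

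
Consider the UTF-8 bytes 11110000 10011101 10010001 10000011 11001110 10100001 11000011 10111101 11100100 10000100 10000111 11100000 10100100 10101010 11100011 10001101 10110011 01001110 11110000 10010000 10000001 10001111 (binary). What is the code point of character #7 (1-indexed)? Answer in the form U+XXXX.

Offset 0: leading byte 0xF0 = 11110000 → 4-byte char #1 = F0 9D 91 83.
Offset 4: leading byte 0xCE = 11001110 → 2-byte char #2 = CE A1.
Offset 6: leading byte 0xC3 = 11000011 → 2-byte char #3 = C3 BD.
Offset 8: leading byte 0xE4 = 11100100 → 3-byte char #4 = E4 84 87.
Offset 11: leading byte 0xE0 = 11100000 → 3-byte char #5 = E0 A4 AA.
Offset 14: leading byte 0xE3 = 11100011 → 3-byte char #6 = E3 8D B3.
Offset 17: leading byte 0x4E = 01001110 → 1-byte char #7 = 4E.
Leading byte 0x4E = 01001110 matches 0xxxxxxx → 1-byte sequence.
Byte 1: 0x4E = 01001110, payload 1001110 (7 bits).
Concatenate: 1001110 = 0x4E (7 bits → U+004E).

U+004E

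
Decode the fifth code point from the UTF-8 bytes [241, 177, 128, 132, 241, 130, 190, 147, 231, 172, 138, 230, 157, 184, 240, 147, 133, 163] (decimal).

Offset 0: leading byte 0xF1 = 11110001 → 4-byte char #1 = F1 B1 80 84.
Offset 4: leading byte 0xF1 = 11110001 → 4-byte char #2 = F1 82 BE 93.
Offset 8: leading byte 0xE7 = 11100111 → 3-byte char #3 = E7 AC 8A.
Offset 11: leading byte 0xE6 = 11100110 → 3-byte char #4 = E6 9D B8.
Offset 14: leading byte 0xF0 = 11110000 → 4-byte char #5 = F0 93 85 A3.
Leading byte 0xF0 = 11110000 matches 11110xxx → 4-byte sequence.
Byte 1: 0xF0 = 11110000, payload 000 (3 bits).
Byte 2: 0x93 = 10010011 (10xxxxxx ✓), payload 010011.
Byte 3: 0x85 = 10000101 (10xxxxxx ✓), payload 000101.
Byte 4: 0xA3 = 10100011 (10xxxxxx ✓), payload 100011.
Concatenate: 000010011000101100011 = 0x13163 (21 bits → U+13163).

U+13163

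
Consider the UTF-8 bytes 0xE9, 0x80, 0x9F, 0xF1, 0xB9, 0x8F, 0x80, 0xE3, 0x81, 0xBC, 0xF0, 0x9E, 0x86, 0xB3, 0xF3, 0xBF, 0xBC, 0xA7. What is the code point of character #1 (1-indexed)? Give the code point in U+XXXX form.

Offset 0: leading byte 0xE9 = 11101001 → 3-byte char #1 = E9 80 9F.
Leading byte 0xE9 = 11101001 matches 1110xxxx → 3-byte sequence.
Byte 1: 0xE9 = 11101001, payload 1001 (4 bits).
Byte 2: 0x80 = 10000000 (10xxxxxx ✓), payload 000000.
Byte 3: 0x9F = 10011111 (10xxxxxx ✓), payload 011111.
Concatenate: 1001000000011111 = 0x901F (16 bits → U+901F).

U+901F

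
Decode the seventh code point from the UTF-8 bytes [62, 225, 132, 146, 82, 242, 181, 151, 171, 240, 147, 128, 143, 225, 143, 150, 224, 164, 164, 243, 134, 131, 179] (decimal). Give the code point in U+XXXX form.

U+0924

Offset 0: leading byte 0x3E = 00111110 → 1-byte char #1 = 3E.
Offset 1: leading byte 0xE1 = 11100001 → 3-byte char #2 = E1 84 92.
Offset 4: leading byte 0x52 = 01010010 → 1-byte char #3 = 52.
Offset 5: leading byte 0xF2 = 11110010 → 4-byte char #4 = F2 B5 97 AB.
Offset 9: leading byte 0xF0 = 11110000 → 4-byte char #5 = F0 93 80 8F.
Offset 13: leading byte 0xE1 = 11100001 → 3-byte char #6 = E1 8F 96.
Offset 16: leading byte 0xE0 = 11100000 → 3-byte char #7 = E0 A4 A4.
Leading byte 0xE0 = 11100000 matches 1110xxxx → 3-byte sequence.
Byte 1: 0xE0 = 11100000, payload 0000 (4 bits).
Byte 2: 0xA4 = 10100100 (10xxxxxx ✓), payload 100100.
Byte 3: 0xA4 = 10100100 (10xxxxxx ✓), payload 100100.
Concatenate: 0000100100100100 = 0x924 (16 bits → U+0924).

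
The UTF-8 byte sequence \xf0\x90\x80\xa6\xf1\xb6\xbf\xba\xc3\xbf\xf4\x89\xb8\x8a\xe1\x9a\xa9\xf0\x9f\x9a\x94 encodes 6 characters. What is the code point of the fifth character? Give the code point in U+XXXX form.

Offset 0: leading byte 0xF0 = 11110000 → 4-byte char #1 = F0 90 80 A6.
Offset 4: leading byte 0xF1 = 11110001 → 4-byte char #2 = F1 B6 BF BA.
Offset 8: leading byte 0xC3 = 11000011 → 2-byte char #3 = C3 BF.
Offset 10: leading byte 0xF4 = 11110100 → 4-byte char #4 = F4 89 B8 8A.
Offset 14: leading byte 0xE1 = 11100001 → 3-byte char #5 = E1 9A A9.
Leading byte 0xE1 = 11100001 matches 1110xxxx → 3-byte sequence.
Byte 1: 0xE1 = 11100001, payload 0001 (4 bits).
Byte 2: 0x9A = 10011010 (10xxxxxx ✓), payload 011010.
Byte 3: 0xA9 = 10101001 (10xxxxxx ✓), payload 101001.
Concatenate: 0001011010101001 = 0x16A9 (16 bits → U+16A9).

U+16A9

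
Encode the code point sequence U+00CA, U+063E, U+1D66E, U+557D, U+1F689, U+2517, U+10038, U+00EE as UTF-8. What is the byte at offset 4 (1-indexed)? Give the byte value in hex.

1-indexed offset 4 is 0-indexed offset 3.
U+00CA → 2-byte form C3 8A at offsets 0–1.
U+063E → 2-byte form D8 BE at offsets 2–3.
Offset 3 falls in char 2's range; it's byte 2 of D8 BE = 0xBE.

0xBE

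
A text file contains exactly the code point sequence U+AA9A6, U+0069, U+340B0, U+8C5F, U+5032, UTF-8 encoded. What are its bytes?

U+AA9A6: 4-byte form → F2 AA A6 A6.
U+0069: 1-byte form → 69.
U+340B0: 4-byte form → F0 B4 82 B0.
U+8C5F: 3-byte form → E8 B1 9F.
U+5032: 3-byte form → E5 80 B2.
Concatenated (15 bytes): F2 AA A6 A6 69 F0 B4 82 B0 E8 B1 9F E5 80 B2.

F2 AA A6 A6 69 F0 B4 82 B0 E8 B1 9F E5 80 B2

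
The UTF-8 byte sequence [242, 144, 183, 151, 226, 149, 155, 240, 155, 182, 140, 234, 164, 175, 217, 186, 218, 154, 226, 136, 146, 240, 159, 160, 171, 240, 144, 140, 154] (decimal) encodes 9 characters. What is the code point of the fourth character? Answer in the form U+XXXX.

U+A92F

Offset 0: leading byte 0xF2 = 11110010 → 4-byte char #1 = F2 90 B7 97.
Offset 4: leading byte 0xE2 = 11100010 → 3-byte char #2 = E2 95 9B.
Offset 7: leading byte 0xF0 = 11110000 → 4-byte char #3 = F0 9B B6 8C.
Offset 11: leading byte 0xEA = 11101010 → 3-byte char #4 = EA A4 AF.
Leading byte 0xEA = 11101010 matches 1110xxxx → 3-byte sequence.
Byte 1: 0xEA = 11101010, payload 1010 (4 bits).
Byte 2: 0xA4 = 10100100 (10xxxxxx ✓), payload 100100.
Byte 3: 0xAF = 10101111 (10xxxxxx ✓), payload 101111.
Concatenate: 1010100100101111 = 0xA92F (16 bits → U+A92F).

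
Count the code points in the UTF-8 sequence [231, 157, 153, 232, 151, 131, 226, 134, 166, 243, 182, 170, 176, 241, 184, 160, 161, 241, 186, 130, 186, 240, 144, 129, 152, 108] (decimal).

Byte at offset 0: 0xE7 = 11100111 → 3-byte char (#1). Advance 3.
Byte at offset 3: 0xE8 = 11101000 → 3-byte char (#2). Advance 3.
Byte at offset 6: 0xE2 = 11100010 → 3-byte char (#3). Advance 3.
Byte at offset 9: 0xF3 = 11110011 → 4-byte char (#4). Advance 4.
Byte at offset 13: 0xF1 = 11110001 → 4-byte char (#5). Advance 4.
Byte at offset 17: 0xF1 = 11110001 → 4-byte char (#6). Advance 4.
Byte at offset 21: 0xF0 = 11110000 → 4-byte char (#7). Advance 4.
Byte at offset 25: 0x6C = 01101100 → 1-byte char (#8). Advance 1.
Reached end at offset 26 after 8 code points.

8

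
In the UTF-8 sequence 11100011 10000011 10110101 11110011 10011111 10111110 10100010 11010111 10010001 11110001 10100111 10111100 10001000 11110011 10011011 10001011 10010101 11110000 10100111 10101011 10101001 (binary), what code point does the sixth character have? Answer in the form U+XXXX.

Offset 0: leading byte 0xE3 = 11100011 → 3-byte char #1 = E3 83 B5.
Offset 3: leading byte 0xF3 = 11110011 → 4-byte char #2 = F3 9F BE A2.
Offset 7: leading byte 0xD7 = 11010111 → 2-byte char #3 = D7 91.
Offset 9: leading byte 0xF1 = 11110001 → 4-byte char #4 = F1 A7 BC 88.
Offset 13: leading byte 0xF3 = 11110011 → 4-byte char #5 = F3 9B 8B 95.
Offset 17: leading byte 0xF0 = 11110000 → 4-byte char #6 = F0 A7 AB A9.
Leading byte 0xF0 = 11110000 matches 11110xxx → 4-byte sequence.
Byte 1: 0xF0 = 11110000, payload 000 (3 bits).
Byte 2: 0xA7 = 10100111 (10xxxxxx ✓), payload 100111.
Byte 3: 0xAB = 10101011 (10xxxxxx ✓), payload 101011.
Byte 4: 0xA9 = 10101001 (10xxxxxx ✓), payload 101001.
Concatenate: 000100111101011101001 = 0x27AE9 (21 bits → U+27AE9).

U+27AE9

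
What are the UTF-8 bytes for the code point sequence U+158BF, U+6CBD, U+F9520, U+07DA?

U+158BF: 4-byte form → F0 95 A2 BF.
U+6CBD: 3-byte form → E6 B2 BD.
U+F9520: 4-byte form → F3 B9 94 A0.
U+07DA: 2-byte form → DF 9A.
Concatenated (13 bytes): F0 95 A2 BF E6 B2 BD F3 B9 94 A0 DF 9A.

F0 95 A2 BF E6 B2 BD F3 B9 94 A0 DF 9A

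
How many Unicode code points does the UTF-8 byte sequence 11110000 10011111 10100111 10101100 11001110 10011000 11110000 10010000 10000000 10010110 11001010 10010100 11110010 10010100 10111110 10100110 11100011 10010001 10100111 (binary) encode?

6

Byte at offset 0: 0xF0 = 11110000 → 4-byte char (#1). Advance 4.
Byte at offset 4: 0xCE = 11001110 → 2-byte char (#2). Advance 2.
Byte at offset 6: 0xF0 = 11110000 → 4-byte char (#3). Advance 4.
Byte at offset 10: 0xCA = 11001010 → 2-byte char (#4). Advance 2.
Byte at offset 12: 0xF2 = 11110010 → 4-byte char (#5). Advance 4.
Byte at offset 16: 0xE3 = 11100011 → 3-byte char (#6). Advance 3.
Reached end at offset 19 after 6 code points.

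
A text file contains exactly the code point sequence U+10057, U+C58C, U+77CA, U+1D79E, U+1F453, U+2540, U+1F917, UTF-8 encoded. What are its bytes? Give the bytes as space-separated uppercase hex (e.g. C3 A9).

F0 90 81 97 EC 96 8C E7 9F 8A F0 9D 9E 9E F0 9F 91 93 E2 95 80 F0 9F A4 97

U+10057: 4-byte form → F0 90 81 97.
U+C58C: 3-byte form → EC 96 8C.
U+77CA: 3-byte form → E7 9F 8A.
U+1D79E: 4-byte form → F0 9D 9E 9E.
U+1F453: 4-byte form → F0 9F 91 93.
U+2540: 3-byte form → E2 95 80.
U+1F917: 4-byte form → F0 9F A4 97.
Concatenated (25 bytes): F0 90 81 97 EC 96 8C E7 9F 8A F0 9D 9E 9E F0 9F 91 93 E2 95 80 F0 9F A4 97.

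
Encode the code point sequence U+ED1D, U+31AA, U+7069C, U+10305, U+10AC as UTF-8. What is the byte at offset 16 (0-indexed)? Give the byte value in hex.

U+ED1D → 3-byte form EE B4 9D at offsets 0–2.
U+31AA → 3-byte form E3 86 AA at offsets 3–5.
U+7069C → 4-byte form F1 B0 9A 9C at offsets 6–9.
U+10305 → 4-byte form F0 90 8C 85 at offsets 10–13.
U+10AC → 3-byte form E1 82 AC at offsets 14–16.
Offset 16 falls in char 5's range; it's byte 3 of E1 82 AC = 0xAC.

0xAC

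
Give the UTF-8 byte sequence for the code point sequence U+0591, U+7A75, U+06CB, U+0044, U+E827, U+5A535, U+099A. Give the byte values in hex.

D6 91 E7 A9 B5 DB 8B 44 EE A0 A7 F1 9A 94 B5 E0 A6 9A

U+0591: 2-byte form → D6 91.
U+7A75: 3-byte form → E7 A9 B5.
U+06CB: 2-byte form → DB 8B.
U+0044: 1-byte form → 44.
U+E827: 3-byte form → EE A0 A7.
U+5A535: 4-byte form → F1 9A 94 B5.
U+099A: 3-byte form → E0 A6 9A.
Concatenated (18 bytes): D6 91 E7 A9 B5 DB 8B 44 EE A0 A7 F1 9A 94 B5 E0 A6 9A.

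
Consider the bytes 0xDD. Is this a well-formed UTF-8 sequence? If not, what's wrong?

Leading byte 0xDD = 11011101 → 2-byte form, but only 1 byte is present.

invalid (sequence truncated)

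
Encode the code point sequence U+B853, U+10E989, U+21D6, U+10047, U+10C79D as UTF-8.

EB A1 93 F4 8E A6 89 E2 87 96 F0 90 81 87 F4 8C 9E 9D

U+B853: 3-byte form → EB A1 93.
U+10E989: 4-byte form → F4 8E A6 89.
U+21D6: 3-byte form → E2 87 96.
U+10047: 4-byte form → F0 90 81 87.
U+10C79D: 4-byte form → F4 8C 9E 9D.
Concatenated (18 bytes): EB A1 93 F4 8E A6 89 E2 87 96 F0 90 81 87 F4 8C 9E 9D.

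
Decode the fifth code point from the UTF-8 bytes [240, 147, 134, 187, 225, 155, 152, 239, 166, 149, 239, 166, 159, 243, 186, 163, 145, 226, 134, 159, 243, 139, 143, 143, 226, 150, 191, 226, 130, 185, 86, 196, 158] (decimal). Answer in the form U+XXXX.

U+FA8D1

Offset 0: leading byte 0xF0 = 11110000 → 4-byte char #1 = F0 93 86 BB.
Offset 4: leading byte 0xE1 = 11100001 → 3-byte char #2 = E1 9B 98.
Offset 7: leading byte 0xEF = 11101111 → 3-byte char #3 = EF A6 95.
Offset 10: leading byte 0xEF = 11101111 → 3-byte char #4 = EF A6 9F.
Offset 13: leading byte 0xF3 = 11110011 → 4-byte char #5 = F3 BA A3 91.
Leading byte 0xF3 = 11110011 matches 11110xxx → 4-byte sequence.
Byte 1: 0xF3 = 11110011, payload 011 (3 bits).
Byte 2: 0xBA = 10111010 (10xxxxxx ✓), payload 111010.
Byte 3: 0xA3 = 10100011 (10xxxxxx ✓), payload 100011.
Byte 4: 0x91 = 10010001 (10xxxxxx ✓), payload 010001.
Concatenate: 011111010100011010001 = 0xFA8D1 (21 bits → U+FA8D1).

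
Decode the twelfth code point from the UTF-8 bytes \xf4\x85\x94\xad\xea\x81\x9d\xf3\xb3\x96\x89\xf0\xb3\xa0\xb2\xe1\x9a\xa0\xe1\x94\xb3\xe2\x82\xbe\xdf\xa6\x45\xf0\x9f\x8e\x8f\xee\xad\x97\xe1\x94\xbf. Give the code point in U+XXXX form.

U+153F

Offset 0: leading byte 0xF4 = 11110100 → 4-byte char #1 = F4 85 94 AD.
Offset 4: leading byte 0xEA = 11101010 → 3-byte char #2 = EA 81 9D.
Offset 7: leading byte 0xF3 = 11110011 → 4-byte char #3 = F3 B3 96 89.
Offset 11: leading byte 0xF0 = 11110000 → 4-byte char #4 = F0 B3 A0 B2.
Offset 15: leading byte 0xE1 = 11100001 → 3-byte char #5 = E1 9A A0.
Offset 18: leading byte 0xE1 = 11100001 → 3-byte char #6 = E1 94 B3.
Offset 21: leading byte 0xE2 = 11100010 → 3-byte char #7 = E2 82 BE.
Offset 24: leading byte 0xDF = 11011111 → 2-byte char #8 = DF A6.
Offset 26: leading byte 0x45 = 01000101 → 1-byte char #9 = 45.
Offset 27: leading byte 0xF0 = 11110000 → 4-byte char #10 = F0 9F 8E 8F.
Offset 31: leading byte 0xEE = 11101110 → 3-byte char #11 = EE AD 97.
Offset 34: leading byte 0xE1 = 11100001 → 3-byte char #12 = E1 94 BF.
Leading byte 0xE1 = 11100001 matches 1110xxxx → 3-byte sequence.
Byte 1: 0xE1 = 11100001, payload 0001 (4 bits).
Byte 2: 0x94 = 10010100 (10xxxxxx ✓), payload 010100.
Byte 3: 0xBF = 10111111 (10xxxxxx ✓), payload 111111.
Concatenate: 0001010100111111 = 0x153F (16 bits → U+153F).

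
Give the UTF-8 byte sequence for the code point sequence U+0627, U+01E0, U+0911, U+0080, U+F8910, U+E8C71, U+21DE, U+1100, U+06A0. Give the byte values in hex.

U+0627: 2-byte form → D8 A7.
U+01E0: 2-byte form → C7 A0.
U+0911: 3-byte form → E0 A4 91.
U+0080: 2-byte form → C2 80.
U+F8910: 4-byte form → F3 B8 A4 90.
U+E8C71: 4-byte form → F3 A8 B1 B1.
U+21DE: 3-byte form → E2 87 9E.
U+1100: 3-byte form → E1 84 80.
U+06A0: 2-byte form → DA A0.
Concatenated (25 bytes): D8 A7 C7 A0 E0 A4 91 C2 80 F3 B8 A4 90 F3 A8 B1 B1 E2 87 9E E1 84 80 DA A0.

D8 A7 C7 A0 E0 A4 91 C2 80 F3 B8 A4 90 F3 A8 B1 B1 E2 87 9E E1 84 80 DA A0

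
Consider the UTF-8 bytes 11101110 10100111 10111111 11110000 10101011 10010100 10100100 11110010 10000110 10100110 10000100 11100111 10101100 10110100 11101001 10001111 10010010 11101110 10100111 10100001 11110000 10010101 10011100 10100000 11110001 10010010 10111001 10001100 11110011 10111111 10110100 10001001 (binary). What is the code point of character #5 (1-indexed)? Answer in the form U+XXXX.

Offset 0: leading byte 0xEE = 11101110 → 3-byte char #1 = EE A7 BF.
Offset 3: leading byte 0xF0 = 11110000 → 4-byte char #2 = F0 AB 94 A4.
Offset 7: leading byte 0xF2 = 11110010 → 4-byte char #3 = F2 86 A6 84.
Offset 11: leading byte 0xE7 = 11100111 → 3-byte char #4 = E7 AC B4.
Offset 14: leading byte 0xE9 = 11101001 → 3-byte char #5 = E9 8F 92.
Leading byte 0xE9 = 11101001 matches 1110xxxx → 3-byte sequence.
Byte 1: 0xE9 = 11101001, payload 1001 (4 bits).
Byte 2: 0x8F = 10001111 (10xxxxxx ✓), payload 001111.
Byte 3: 0x92 = 10010010 (10xxxxxx ✓), payload 010010.
Concatenate: 1001001111010010 = 0x93D2 (16 bits → U+93D2).

U+93D2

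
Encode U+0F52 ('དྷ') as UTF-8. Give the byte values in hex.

E0 BD 92

U+0F52 = 0xF52 = 3922 decimal. In range U+0800–U+FFFF → 3-byte form: 1110xxxx 10xxxxxx 10xxxxxx.
Binary (16 bits): 0000111101010010.
Split 4+6+6: 0000 | 111101 | 010010.
Byte 1: 11100000 = 0xE0.
Byte 2: 10111101 = 0xBD.
Byte 3: 10010010 = 0x92.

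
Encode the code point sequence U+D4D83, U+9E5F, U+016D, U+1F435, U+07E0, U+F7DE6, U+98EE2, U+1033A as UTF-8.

F3 94 B6 83 E9 B9 9F C5 AD F0 9F 90 B5 DF A0 F3 B7 B7 A6 F2 98 BB A2 F0 90 8C BA

U+D4D83: 4-byte form → F3 94 B6 83.
U+9E5F: 3-byte form → E9 B9 9F.
U+016D: 2-byte form → C5 AD.
U+1F435: 4-byte form → F0 9F 90 B5.
U+07E0: 2-byte form → DF A0.
U+F7DE6: 4-byte form → F3 B7 B7 A6.
U+98EE2: 4-byte form → F2 98 BB A2.
U+1033A: 4-byte form → F0 90 8C BA.
Concatenated (27 bytes): F3 94 B6 83 E9 B9 9F C5 AD F0 9F 90 B5 DF A0 F3 B7 B7 A6 F2 98 BB A2 F0 90 8C BA.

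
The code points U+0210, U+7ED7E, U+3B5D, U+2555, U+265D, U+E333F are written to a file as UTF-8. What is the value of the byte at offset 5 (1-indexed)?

1-indexed offset 5 is 0-indexed offset 4.
U+0210 → 2-byte form C8 90 at offsets 0–1.
U+7ED7E → 4-byte form F1 BE B5 BE at offsets 2–5.
Offset 4 falls in char 2's range; it's byte 3 of F1 BE B5 BE = 0xB5.

0xB5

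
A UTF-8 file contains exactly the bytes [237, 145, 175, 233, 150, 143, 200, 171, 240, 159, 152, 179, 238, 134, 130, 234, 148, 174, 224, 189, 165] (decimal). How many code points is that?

Byte at offset 0: 0xED = 11101101 → 3-byte char (#1). Advance 3.
Byte at offset 3: 0xE9 = 11101001 → 3-byte char (#2). Advance 3.
Byte at offset 6: 0xC8 = 11001000 → 2-byte char (#3). Advance 2.
Byte at offset 8: 0xF0 = 11110000 → 4-byte char (#4). Advance 4.
Byte at offset 12: 0xEE = 11101110 → 3-byte char (#5). Advance 3.
Byte at offset 15: 0xEA = 11101010 → 3-byte char (#6). Advance 3.
Byte at offset 18: 0xE0 = 11100000 → 3-byte char (#7). Advance 3.
Reached end at offset 21 after 7 code points.

7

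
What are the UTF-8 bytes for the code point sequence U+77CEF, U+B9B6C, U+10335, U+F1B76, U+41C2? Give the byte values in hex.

F1 B7 B3 AF F2 B9 AD AC F0 90 8C B5 F3 B1 AD B6 E4 87 82

U+77CEF: 4-byte form → F1 B7 B3 AF.
U+B9B6C: 4-byte form → F2 B9 AD AC.
U+10335: 4-byte form → F0 90 8C B5.
U+F1B76: 4-byte form → F3 B1 AD B6.
U+41C2: 3-byte form → E4 87 82.
Concatenated (19 bytes): F1 B7 B3 AF F2 B9 AD AC F0 90 8C B5 F3 B1 AD B6 E4 87 82.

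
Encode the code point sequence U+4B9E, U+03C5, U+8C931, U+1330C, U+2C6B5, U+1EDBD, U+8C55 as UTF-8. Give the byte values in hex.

E4 AE 9E CF 85 F2 8C A4 B1 F0 93 8C 8C F0 AC 9A B5 F0 9E B6 BD E8 B1 95

U+4B9E: 3-byte form → E4 AE 9E.
U+03C5: 2-byte form → CF 85.
U+8C931: 4-byte form → F2 8C A4 B1.
U+1330C: 4-byte form → F0 93 8C 8C.
U+2C6B5: 4-byte form → F0 AC 9A B5.
U+1EDBD: 4-byte form → F0 9E B6 BD.
U+8C55: 3-byte form → E8 B1 95.
Concatenated (24 bytes): E4 AE 9E CF 85 F2 8C A4 B1 F0 93 8C 8C F0 AC 9A B5 F0 9E B6 BD E8 B1 95.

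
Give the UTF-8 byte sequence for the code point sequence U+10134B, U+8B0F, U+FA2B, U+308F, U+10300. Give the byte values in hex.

F4 81 8D 8B E8 AC 8F EF A8 AB E3 82 8F F0 90 8C 80

U+10134B: 4-byte form → F4 81 8D 8B.
U+8B0F: 3-byte form → E8 AC 8F.
U+FA2B: 3-byte form → EF A8 AB.
U+308F: 3-byte form → E3 82 8F.
U+10300: 4-byte form → F0 90 8C 80.
Concatenated (17 bytes): F4 81 8D 8B E8 AC 8F EF A8 AB E3 82 8F F0 90 8C 80.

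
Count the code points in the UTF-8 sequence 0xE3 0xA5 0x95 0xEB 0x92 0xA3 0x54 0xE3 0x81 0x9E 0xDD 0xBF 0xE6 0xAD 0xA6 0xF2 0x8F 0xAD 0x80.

Byte at offset 0: 0xE3 = 11100011 → 3-byte char (#1). Advance 3.
Byte at offset 3: 0xEB = 11101011 → 3-byte char (#2). Advance 3.
Byte at offset 6: 0x54 = 01010100 → 1-byte char (#3). Advance 1.
Byte at offset 7: 0xE3 = 11100011 → 3-byte char (#4). Advance 3.
Byte at offset 10: 0xDD = 11011101 → 2-byte char (#5). Advance 2.
Byte at offset 12: 0xE6 = 11100110 → 3-byte char (#6). Advance 3.
Byte at offset 15: 0xF2 = 11110010 → 4-byte char (#7). Advance 4.
Reached end at offset 19 after 7 code points.

7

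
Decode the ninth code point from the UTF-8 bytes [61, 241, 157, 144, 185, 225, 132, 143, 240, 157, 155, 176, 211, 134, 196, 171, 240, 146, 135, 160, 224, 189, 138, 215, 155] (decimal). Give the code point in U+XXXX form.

Offset 0: leading byte 0x3D = 00111101 → 1-byte char #1 = 3D.
Offset 1: leading byte 0xF1 = 11110001 → 4-byte char #2 = F1 9D 90 B9.
Offset 5: leading byte 0xE1 = 11100001 → 3-byte char #3 = E1 84 8F.
Offset 8: leading byte 0xF0 = 11110000 → 4-byte char #4 = F0 9D 9B B0.
Offset 12: leading byte 0xD3 = 11010011 → 2-byte char #5 = D3 86.
Offset 14: leading byte 0xC4 = 11000100 → 2-byte char #6 = C4 AB.
Offset 16: leading byte 0xF0 = 11110000 → 4-byte char #7 = F0 92 87 A0.
Offset 20: leading byte 0xE0 = 11100000 → 3-byte char #8 = E0 BD 8A.
Offset 23: leading byte 0xD7 = 11010111 → 2-byte char #9 = D7 9B.
Leading byte 0xD7 = 11010111 matches 110xxxxx → 2-byte sequence.
Byte 1: 0xD7 = 11010111, payload 10111 (5 bits).
Byte 2: 0x9B = 10011011 (10xxxxxx ✓), payload 011011.
Concatenate: 10111011011 = 0x5DB (11 bits → U+05DB).

U+05DB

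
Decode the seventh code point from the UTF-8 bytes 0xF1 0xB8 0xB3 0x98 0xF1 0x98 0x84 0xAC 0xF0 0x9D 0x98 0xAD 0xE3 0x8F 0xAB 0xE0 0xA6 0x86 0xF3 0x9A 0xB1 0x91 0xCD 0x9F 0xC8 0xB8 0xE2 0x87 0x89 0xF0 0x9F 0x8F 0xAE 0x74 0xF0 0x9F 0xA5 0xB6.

Offset 0: leading byte 0xF1 = 11110001 → 4-byte char #1 = F1 B8 B3 98.
Offset 4: leading byte 0xF1 = 11110001 → 4-byte char #2 = F1 98 84 AC.
Offset 8: leading byte 0xF0 = 11110000 → 4-byte char #3 = F0 9D 98 AD.
Offset 12: leading byte 0xE3 = 11100011 → 3-byte char #4 = E3 8F AB.
Offset 15: leading byte 0xE0 = 11100000 → 3-byte char #5 = E0 A6 86.
Offset 18: leading byte 0xF3 = 11110011 → 4-byte char #6 = F3 9A B1 91.
Offset 22: leading byte 0xCD = 11001101 → 2-byte char #7 = CD 9F.
Leading byte 0xCD = 11001101 matches 110xxxxx → 2-byte sequence.
Byte 1: 0xCD = 11001101, payload 01101 (5 bits).
Byte 2: 0x9F = 10011111 (10xxxxxx ✓), payload 011111.
Concatenate: 01101011111 = 0x35F (11 bits → U+035F).

U+035F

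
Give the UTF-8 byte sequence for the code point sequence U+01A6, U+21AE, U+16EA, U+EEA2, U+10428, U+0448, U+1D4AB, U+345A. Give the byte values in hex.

U+01A6: 2-byte form → C6 A6.
U+21AE: 3-byte form → E2 86 AE.
U+16EA: 3-byte form → E1 9B AA.
U+EEA2: 3-byte form → EE BA A2.
U+10428: 4-byte form → F0 90 90 A8.
U+0448: 2-byte form → D1 88.
U+1D4AB: 4-byte form → F0 9D 92 AB.
U+345A: 3-byte form → E3 91 9A.
Concatenated (24 bytes): C6 A6 E2 86 AE E1 9B AA EE BA A2 F0 90 90 A8 D1 88 F0 9D 92 AB E3 91 9A.

C6 A6 E2 86 AE E1 9B AA EE BA A2 F0 90 90 A8 D1 88 F0 9D 92 AB E3 91 9A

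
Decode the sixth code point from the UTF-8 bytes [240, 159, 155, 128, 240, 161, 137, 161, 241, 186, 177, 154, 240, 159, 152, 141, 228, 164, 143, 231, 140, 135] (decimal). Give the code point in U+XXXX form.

Offset 0: leading byte 0xF0 = 11110000 → 4-byte char #1 = F0 9F 9B 80.
Offset 4: leading byte 0xF0 = 11110000 → 4-byte char #2 = F0 A1 89 A1.
Offset 8: leading byte 0xF1 = 11110001 → 4-byte char #3 = F1 BA B1 9A.
Offset 12: leading byte 0xF0 = 11110000 → 4-byte char #4 = F0 9F 98 8D.
Offset 16: leading byte 0xE4 = 11100100 → 3-byte char #5 = E4 A4 8F.
Offset 19: leading byte 0xE7 = 11100111 → 3-byte char #6 = E7 8C 87.
Leading byte 0xE7 = 11100111 matches 1110xxxx → 3-byte sequence.
Byte 1: 0xE7 = 11100111, payload 0111 (4 bits).
Byte 2: 0x8C = 10001100 (10xxxxxx ✓), payload 001100.
Byte 3: 0x87 = 10000111 (10xxxxxx ✓), payload 000111.
Concatenate: 0111001100000111 = 0x7307 (16 bits → U+7307).

U+7307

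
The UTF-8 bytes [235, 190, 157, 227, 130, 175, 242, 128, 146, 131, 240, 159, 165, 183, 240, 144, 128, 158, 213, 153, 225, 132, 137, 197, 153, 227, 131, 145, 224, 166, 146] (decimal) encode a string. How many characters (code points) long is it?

Byte at offset 0: 0xEB = 11101011 → 3-byte char (#1). Advance 3.
Byte at offset 3: 0xE3 = 11100011 → 3-byte char (#2). Advance 3.
Byte at offset 6: 0xF2 = 11110010 → 4-byte char (#3). Advance 4.
Byte at offset 10: 0xF0 = 11110000 → 4-byte char (#4). Advance 4.
Byte at offset 14: 0xF0 = 11110000 → 4-byte char (#5). Advance 4.
Byte at offset 18: 0xD5 = 11010101 → 2-byte char (#6). Advance 2.
Byte at offset 20: 0xE1 = 11100001 → 3-byte char (#7). Advance 3.
Byte at offset 23: 0xC5 = 11000101 → 2-byte char (#8). Advance 2.
Byte at offset 25: 0xE3 = 11100011 → 3-byte char (#9). Advance 3.
Byte at offset 28: 0xE0 = 11100000 → 3-byte char (#10). Advance 3.
Reached end at offset 31 after 10 code points.

10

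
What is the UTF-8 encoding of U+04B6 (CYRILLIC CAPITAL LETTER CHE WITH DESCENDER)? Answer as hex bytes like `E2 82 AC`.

U+04B6 = 0x4B6 = 1206 decimal. In range U+0080–U+07FF → 2-byte form: 110xxxxx 10xxxxxx.
Binary (11 bits): 10010110110.
Split 5+6: 10010 | 110110.
Byte 1: 11010010 = 0xD2.
Byte 2: 10110110 = 0xB6.

D2 B6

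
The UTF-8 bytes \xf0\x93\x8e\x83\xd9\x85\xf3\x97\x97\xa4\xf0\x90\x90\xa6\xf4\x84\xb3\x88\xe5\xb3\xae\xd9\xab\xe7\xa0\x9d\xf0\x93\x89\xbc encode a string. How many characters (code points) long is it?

9

Byte at offset 0: 0xF0 = 11110000 → 4-byte char (#1). Advance 4.
Byte at offset 4: 0xD9 = 11011001 → 2-byte char (#2). Advance 2.
Byte at offset 6: 0xF3 = 11110011 → 4-byte char (#3). Advance 4.
Byte at offset 10: 0xF0 = 11110000 → 4-byte char (#4). Advance 4.
Byte at offset 14: 0xF4 = 11110100 → 4-byte char (#5). Advance 4.
Byte at offset 18: 0xE5 = 11100101 → 3-byte char (#6). Advance 3.
Byte at offset 21: 0xD9 = 11011001 → 2-byte char (#7). Advance 2.
Byte at offset 23: 0xE7 = 11100111 → 3-byte char (#8). Advance 3.
Byte at offset 26: 0xF0 = 11110000 → 4-byte char (#9). Advance 4.
Reached end at offset 30 after 9 code points.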